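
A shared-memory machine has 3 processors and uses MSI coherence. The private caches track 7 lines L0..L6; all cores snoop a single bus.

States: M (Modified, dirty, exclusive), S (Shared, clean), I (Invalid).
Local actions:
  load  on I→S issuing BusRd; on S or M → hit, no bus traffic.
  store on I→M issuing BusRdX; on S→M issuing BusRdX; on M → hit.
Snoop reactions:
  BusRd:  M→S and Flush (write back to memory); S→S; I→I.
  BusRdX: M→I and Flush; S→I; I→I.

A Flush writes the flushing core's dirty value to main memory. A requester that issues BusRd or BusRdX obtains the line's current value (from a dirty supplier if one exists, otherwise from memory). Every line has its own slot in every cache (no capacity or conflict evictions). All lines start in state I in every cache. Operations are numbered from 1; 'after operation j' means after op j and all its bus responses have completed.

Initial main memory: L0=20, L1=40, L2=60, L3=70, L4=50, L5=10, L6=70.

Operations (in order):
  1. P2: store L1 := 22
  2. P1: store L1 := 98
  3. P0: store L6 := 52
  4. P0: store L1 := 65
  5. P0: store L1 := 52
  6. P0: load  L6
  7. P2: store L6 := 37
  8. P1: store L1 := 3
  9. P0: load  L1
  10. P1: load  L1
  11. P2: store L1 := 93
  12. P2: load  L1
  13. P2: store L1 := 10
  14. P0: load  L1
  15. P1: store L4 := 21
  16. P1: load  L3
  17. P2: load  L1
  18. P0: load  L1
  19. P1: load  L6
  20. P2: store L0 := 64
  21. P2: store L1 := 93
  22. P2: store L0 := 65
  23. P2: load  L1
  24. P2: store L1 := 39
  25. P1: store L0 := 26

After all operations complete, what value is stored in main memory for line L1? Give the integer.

[1] P2: store L1 := 22 | P0:I, P1:I, P2:M(22) | bus: BusRdX
[2] P1: store L1 := 98 | P0:I, P1:M(98), P2:I | bus: BusRdX,Flush
[3] P0: store L6 := 52 | P0:M(52), P1:I, P2:I | bus: BusRdX
[4] P0: store L1 := 65 | P0:M(65), P1:I, P2:I | bus: BusRdX,Flush
[5] P0: store L1 := 52 | P0:M(52), P1:I, P2:I | bus: none
[6] P0: load  L6 | P0:M(52), P1:I, P2:I | bus: none
[7] P2: store L6 := 37 | P0:I, P1:I, P2:M(37) | bus: BusRdX,Flush
[8] P1: store L1 := 3 | P0:I, P1:M(3), P2:I | bus: BusRdX,Flush
[9] P0: load  L1 | P0:S(3), P1:S(3), P2:I | bus: BusRd,Flush
[10] P1: load  L1 | P0:S(3), P1:S(3), P2:I | bus: none
[11] P2: store L1 := 93 | P0:I, P1:I, P2:M(93) | bus: BusRdX
[12] P2: load  L1 | P0:I, P1:I, P2:M(93) | bus: none
[13] P2: store L1 := 10 | P0:I, P1:I, P2:M(10) | bus: none
[14] P0: load  L1 | P0:S(10), P1:I, P2:S(10) | bus: BusRd,Flush
[15] P1: store L4 := 21 | P0:I, P1:M(21), P2:I | bus: BusRdX
[16] P1: load  L3 | P0:I, P1:S(70), P2:I | bus: BusRd
[17] P2: load  L1 | P0:S(10), P1:I, P2:S(10) | bus: none
[18] P0: load  L1 | P0:S(10), P1:I, P2:S(10) | bus: none
[19] P1: load  L6 | P0:I, P1:S(37), P2:S(37) | bus: BusRd,Flush
[20] P2: store L0 := 64 | P0:I, P1:I, P2:M(64) | bus: BusRdX
[21] P2: store L1 := 93 | P0:I, P1:I, P2:M(93) | bus: BusRdX
[22] P2: store L0 := 65 | P0:I, P1:I, P2:M(65) | bus: none
[23] P2: load  L1 | P0:I, P1:I, P2:M(93) | bus: none
[24] P2: store L1 := 39 | P0:I, P1:I, P2:M(39) | bus: none
[25] P1: store L0 := 26 | P0:I, P1:M(26), P2:I | bus: BusRdX,Flush

memory[L1] = 10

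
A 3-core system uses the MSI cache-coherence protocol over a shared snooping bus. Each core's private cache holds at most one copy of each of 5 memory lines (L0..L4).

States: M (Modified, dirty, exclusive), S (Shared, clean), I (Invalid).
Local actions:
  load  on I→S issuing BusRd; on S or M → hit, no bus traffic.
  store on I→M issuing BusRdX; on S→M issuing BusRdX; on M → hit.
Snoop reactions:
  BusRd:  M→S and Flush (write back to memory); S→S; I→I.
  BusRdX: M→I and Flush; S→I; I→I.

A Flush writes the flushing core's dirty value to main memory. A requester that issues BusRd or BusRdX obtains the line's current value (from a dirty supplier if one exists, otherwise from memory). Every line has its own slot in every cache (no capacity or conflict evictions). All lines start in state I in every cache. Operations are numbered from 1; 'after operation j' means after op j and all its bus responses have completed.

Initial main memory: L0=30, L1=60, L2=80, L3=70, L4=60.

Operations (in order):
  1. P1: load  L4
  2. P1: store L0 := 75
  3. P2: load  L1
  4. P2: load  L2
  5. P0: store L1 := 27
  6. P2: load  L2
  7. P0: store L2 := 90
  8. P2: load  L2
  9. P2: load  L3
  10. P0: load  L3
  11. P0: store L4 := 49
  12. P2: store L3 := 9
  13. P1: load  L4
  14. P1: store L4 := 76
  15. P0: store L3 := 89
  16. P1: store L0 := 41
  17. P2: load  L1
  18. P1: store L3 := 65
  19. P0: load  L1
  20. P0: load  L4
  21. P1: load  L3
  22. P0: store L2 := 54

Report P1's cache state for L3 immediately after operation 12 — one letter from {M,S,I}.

step 1: P1: load  L4  ⟶  ISI  (L4)  txn=BusRd  M[L4]=60
step 2: P1: store L0 := 75  ⟶  IMI  (L0)  txn=BusRdX  M[L0]=30
step 3: P2: load  L1  ⟶  IIS  (L1)  txn=BusRd  M[L1]=60
step 4: P2: load  L2  ⟶  IIS  (L2)  txn=BusRd  M[L2]=80
step 5: P0: store L1 := 27  ⟶  MII  (L1)  txn=BusRdX  M[L1]=60
step 6: P2: load  L2  ⟶  IIS  (L2)  txn=∅  M[L2]=80
step 7: P0: store L2 := 90  ⟶  MII  (L2)  txn=BusRdX  M[L2]=80
step 8: P2: load  L2  ⟶  SIS  (L2)  txn=BusRd+Flush  M[L2]=90
step 9: P2: load  L3  ⟶  IIS  (L3)  txn=BusRd  M[L3]=70
step 10: P0: load  L3  ⟶  SIS  (L3)  txn=BusRd  M[L3]=70
step 11: P0: store L4 := 49  ⟶  MII  (L4)  txn=BusRdX  M[L4]=60
step 12: P2: store L3 := 9  ⟶  IIM  (L3)  txn=BusRdX  M[L3]=70
step 13: P1: load  L4  ⟶  SSI  (L4)  txn=BusRd+Flush  M[L4]=49
step 14: P1: store L4 := 76  ⟶  IMI  (L4)  txn=BusRdX  M[L4]=49
step 15: P0: store L3 := 89  ⟶  MII  (L3)  txn=BusRdX+Flush  M[L3]=9
step 16: P1: store L0 := 41  ⟶  IMI  (L0)  txn=∅  M[L0]=30
step 17: P2: load  L1  ⟶  SIS  (L1)  txn=BusRd+Flush  M[L1]=27
step 18: P1: store L3 := 65  ⟶  IMI  (L3)  txn=BusRdX+Flush  M[L3]=89
step 19: P0: load  L1  ⟶  SIS  (L1)  txn=∅  M[L1]=27
step 20: P0: load  L4  ⟶  SSI  (L4)  txn=BusRd+Flush  M[L4]=76
step 21: P1: load  L3  ⟶  IMI  (L3)  txn=∅  M[L3]=89
step 22: P0: store L2 := 54  ⟶  MII  (L2)  txn=BusRdX  M[L2]=90

state = I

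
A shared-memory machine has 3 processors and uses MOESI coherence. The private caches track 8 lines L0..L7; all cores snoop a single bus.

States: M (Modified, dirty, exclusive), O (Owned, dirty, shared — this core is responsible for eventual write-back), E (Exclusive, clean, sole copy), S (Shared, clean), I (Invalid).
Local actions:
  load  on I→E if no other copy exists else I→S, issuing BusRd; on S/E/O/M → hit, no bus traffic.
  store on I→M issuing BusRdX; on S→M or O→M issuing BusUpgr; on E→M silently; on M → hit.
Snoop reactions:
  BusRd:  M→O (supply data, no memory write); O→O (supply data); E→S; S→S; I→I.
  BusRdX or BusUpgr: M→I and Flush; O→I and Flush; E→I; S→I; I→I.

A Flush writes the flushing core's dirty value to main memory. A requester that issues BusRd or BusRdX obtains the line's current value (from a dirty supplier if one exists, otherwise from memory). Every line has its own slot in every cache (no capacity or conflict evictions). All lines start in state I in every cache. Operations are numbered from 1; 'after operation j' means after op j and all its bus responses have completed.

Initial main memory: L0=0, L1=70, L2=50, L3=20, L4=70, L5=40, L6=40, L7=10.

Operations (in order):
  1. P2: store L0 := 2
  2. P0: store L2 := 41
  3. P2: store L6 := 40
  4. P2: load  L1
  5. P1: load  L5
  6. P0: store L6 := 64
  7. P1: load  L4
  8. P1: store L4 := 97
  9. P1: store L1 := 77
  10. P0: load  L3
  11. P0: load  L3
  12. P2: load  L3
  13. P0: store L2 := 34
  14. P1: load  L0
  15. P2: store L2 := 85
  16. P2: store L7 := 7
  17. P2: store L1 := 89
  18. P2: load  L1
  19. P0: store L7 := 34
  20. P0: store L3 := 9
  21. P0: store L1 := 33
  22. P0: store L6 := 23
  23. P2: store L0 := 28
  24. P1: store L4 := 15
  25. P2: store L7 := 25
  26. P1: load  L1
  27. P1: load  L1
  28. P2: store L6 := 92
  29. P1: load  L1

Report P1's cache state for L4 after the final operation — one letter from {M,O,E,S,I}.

state = M

  op1 P2: store L0 := 2 → I/I/M on L0; bus BusRdX; mem=0
  op2 P0: store L2 := 41 → M/I/I on L2; bus BusRdX; mem=50
  op3 P2: store L6 := 40 → I/I/M on L6; bus BusRdX; mem=40
  op4 P2: load  L1 → I/I/E on L1; bus BusRd; mem=70
  op5 P1: load  L5 → I/E/I on L5; bus BusRd; mem=40
  op6 P0: store L6 := 64 → M/I/I on L6; bus BusRdX Flush; mem=40
  op7 P1: load  L4 → I/E/I on L4; bus BusRd; mem=70
  op8 P1: store L4 := 97 → I/M/I on L4; bus (none); mem=70
  op9 P1: store L1 := 77 → I/M/I on L1; bus BusRdX; mem=70
  op10 P0: load  L3 → E/I/I on L3; bus BusRd; mem=20
  op11 P0: load  L3 → E/I/I on L3; bus (none); mem=20
  op12 P2: load  L3 → S/I/S on L3; bus BusRd; mem=20
  op13 P0: store L2 := 34 → M/I/I on L2; bus (none); mem=50
  op14 P1: load  L0 → I/S/O on L0; bus BusRd; mem=0
  op15 P2: store L2 := 85 → I/I/M on L2; bus BusRdX Flush; mem=34
  op16 P2: store L7 := 7 → I/I/M on L7; bus BusRdX; mem=10
  op17 P2: store L1 := 89 → I/I/M on L1; bus BusRdX Flush; mem=77
  op18 P2: load  L1 → I/I/M on L1; bus (none); mem=77
  op19 P0: store L7 := 34 → M/I/I on L7; bus BusRdX Flush; mem=7
  op20 P0: store L3 := 9 → M/I/I on L3; bus BusUpgr; mem=20
  op21 P0: store L1 := 33 → M/I/I on L1; bus BusRdX Flush; mem=89
  op22 P0: store L6 := 23 → M/I/I on L6; bus (none); mem=40
  op23 P2: store L0 := 28 → I/I/M on L0; bus BusUpgr; mem=0
  op24 P1: store L4 := 15 → I/M/I on L4; bus (none); mem=70
  op25 P2: store L7 := 25 → I/I/M on L7; bus BusRdX Flush; mem=34
  op26 P1: load  L1 → O/S/I on L1; bus BusRd; mem=89
  op27 P1: load  L1 → O/S/I on L1; bus (none); mem=89
  op28 P2: store L6 := 92 → I/I/M on L6; bus BusRdX Flush; mem=23
  op29 P1: load  L1 → O/S/I on L1; bus (none); mem=89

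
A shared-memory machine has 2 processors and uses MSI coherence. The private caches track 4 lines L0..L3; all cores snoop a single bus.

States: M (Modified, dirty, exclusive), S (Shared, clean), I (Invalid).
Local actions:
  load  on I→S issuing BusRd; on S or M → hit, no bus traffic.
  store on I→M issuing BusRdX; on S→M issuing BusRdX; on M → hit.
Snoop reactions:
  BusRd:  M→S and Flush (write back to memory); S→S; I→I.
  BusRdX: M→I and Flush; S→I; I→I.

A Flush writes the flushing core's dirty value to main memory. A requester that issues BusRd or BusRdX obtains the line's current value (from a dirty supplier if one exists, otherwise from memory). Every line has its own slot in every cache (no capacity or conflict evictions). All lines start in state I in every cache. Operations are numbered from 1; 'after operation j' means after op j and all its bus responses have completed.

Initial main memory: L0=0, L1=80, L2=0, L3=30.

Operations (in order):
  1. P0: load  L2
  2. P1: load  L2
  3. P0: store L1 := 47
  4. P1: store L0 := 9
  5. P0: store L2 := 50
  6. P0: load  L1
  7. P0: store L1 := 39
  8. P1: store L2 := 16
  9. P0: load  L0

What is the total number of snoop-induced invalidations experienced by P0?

invalidations = 1

  op1 P0: load  L2 → S/I on L2; bus BusRd; mem=0
  op2 P1: load  L2 → S/S on L2; bus BusRd; mem=0
  op3 P0: store L1 := 47 → M/I on L1; bus BusRdX; mem=80
  op4 P1: store L0 := 9 → I/M on L0; bus BusRdX; mem=0
  op5 P0: store L2 := 50 → M/I on L2; bus BusRdX; mem=0
  op6 P0: load  L1 → M/I on L1; bus (none); mem=80
  op7 P0: store L1 := 39 → M/I on L1; bus (none); mem=80
  op8 P1: store L2 := 16 → I/M on L2; bus BusRdX Flush; mem=50
  op9 P0: load  L0 → S/S on L0; bus BusRd Flush; mem=9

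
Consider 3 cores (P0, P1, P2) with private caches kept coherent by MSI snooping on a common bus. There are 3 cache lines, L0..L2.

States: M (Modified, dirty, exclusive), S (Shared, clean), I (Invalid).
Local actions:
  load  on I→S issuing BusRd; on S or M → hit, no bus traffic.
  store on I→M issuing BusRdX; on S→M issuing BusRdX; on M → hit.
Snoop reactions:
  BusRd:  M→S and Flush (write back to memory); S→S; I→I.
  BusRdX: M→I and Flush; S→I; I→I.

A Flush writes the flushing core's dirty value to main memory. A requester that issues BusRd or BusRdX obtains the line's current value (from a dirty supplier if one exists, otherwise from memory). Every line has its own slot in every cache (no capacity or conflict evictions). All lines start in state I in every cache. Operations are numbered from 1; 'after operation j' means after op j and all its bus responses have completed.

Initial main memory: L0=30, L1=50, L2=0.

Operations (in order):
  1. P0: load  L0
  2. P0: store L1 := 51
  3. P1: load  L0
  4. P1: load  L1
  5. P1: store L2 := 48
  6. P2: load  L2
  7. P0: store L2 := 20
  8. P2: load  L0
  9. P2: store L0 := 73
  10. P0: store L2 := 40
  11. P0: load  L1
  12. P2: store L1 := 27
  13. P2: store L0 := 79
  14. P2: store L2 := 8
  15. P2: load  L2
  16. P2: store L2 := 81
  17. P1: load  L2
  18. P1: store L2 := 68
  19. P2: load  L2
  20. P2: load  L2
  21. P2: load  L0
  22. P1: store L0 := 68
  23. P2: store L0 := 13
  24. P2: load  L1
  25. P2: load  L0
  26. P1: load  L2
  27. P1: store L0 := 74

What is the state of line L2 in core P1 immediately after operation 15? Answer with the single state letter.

state = I

  op1 P0: load  L0 → S/I/I on L0; bus BusRd; mem=30
  op2 P0: store L1 := 51 → M/I/I on L1; bus BusRdX; mem=50
  op3 P1: load  L0 → S/S/I on L0; bus BusRd; mem=30
  op4 P1: load  L1 → S/S/I on L1; bus BusRd Flush; mem=51
  op5 P1: store L2 := 48 → I/M/I on L2; bus BusRdX; mem=0
  op6 P2: load  L2 → I/S/S on L2; bus BusRd Flush; mem=48
  op7 P0: store L2 := 20 → M/I/I on L2; bus BusRdX; mem=48
  op8 P2: load  L0 → S/S/S on L0; bus BusRd; mem=30
  op9 P2: store L0 := 73 → I/I/M on L0; bus BusRdX; mem=30
  op10 P0: store L2 := 40 → M/I/I on L2; bus (none); mem=48
  op11 P0: load  L1 → S/S/I on L1; bus (none); mem=51
  op12 P2: store L1 := 27 → I/I/M on L1; bus BusRdX; mem=51
  op13 P2: store L0 := 79 → I/I/M on L0; bus (none); mem=30
  op14 P2: store L2 := 8 → I/I/M on L2; bus BusRdX Flush; mem=40
  op15 P2: load  L2 → I/I/M on L2; bus (none); mem=40
  op16 P2: store L2 := 81 → I/I/M on L2; bus (none); mem=40
  op17 P1: load  L2 → I/S/S on L2; bus BusRd Flush; mem=81
  op18 P1: store L2 := 68 → I/M/I on L2; bus BusRdX; mem=81
  op19 P2: load  L2 → I/S/S on L2; bus BusRd Flush; mem=68
  op20 P2: load  L2 → I/S/S on L2; bus (none); mem=68
  op21 P2: load  L0 → I/I/M on L0; bus (none); mem=30
  op22 P1: store L0 := 68 → I/M/I on L0; bus BusRdX Flush; mem=79
  op23 P2: store L0 := 13 → I/I/M on L0; bus BusRdX Flush; mem=68
  op24 P2: load  L1 → I/I/M on L1; bus (none); mem=51
  op25 P2: load  L0 → I/I/M on L0; bus (none); mem=68
  op26 P1: load  L2 → I/S/S on L2; bus (none); mem=68
  op27 P1: store L0 := 74 → I/M/I on L0; bus BusRdX Flush; mem=13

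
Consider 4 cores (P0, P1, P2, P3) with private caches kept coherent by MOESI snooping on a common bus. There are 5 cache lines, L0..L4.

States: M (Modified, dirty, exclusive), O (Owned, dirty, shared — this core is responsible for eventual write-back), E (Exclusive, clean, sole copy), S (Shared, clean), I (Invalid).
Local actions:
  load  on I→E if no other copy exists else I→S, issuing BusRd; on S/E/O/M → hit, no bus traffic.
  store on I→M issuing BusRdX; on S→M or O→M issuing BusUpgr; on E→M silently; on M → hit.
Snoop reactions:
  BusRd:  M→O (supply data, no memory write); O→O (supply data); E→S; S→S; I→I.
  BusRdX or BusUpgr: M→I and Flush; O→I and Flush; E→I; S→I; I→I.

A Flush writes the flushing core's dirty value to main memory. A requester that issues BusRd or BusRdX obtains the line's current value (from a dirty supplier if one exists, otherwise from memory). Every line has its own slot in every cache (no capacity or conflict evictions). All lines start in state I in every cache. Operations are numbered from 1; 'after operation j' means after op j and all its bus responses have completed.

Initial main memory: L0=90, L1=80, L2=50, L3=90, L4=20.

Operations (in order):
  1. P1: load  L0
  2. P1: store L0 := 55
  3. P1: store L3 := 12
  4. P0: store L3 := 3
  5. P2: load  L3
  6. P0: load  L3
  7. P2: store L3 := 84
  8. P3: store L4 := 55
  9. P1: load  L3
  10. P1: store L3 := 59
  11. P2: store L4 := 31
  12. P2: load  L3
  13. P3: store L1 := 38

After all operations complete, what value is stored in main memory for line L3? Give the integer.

memory[L3] = 84

1. P1: load  L0  bus=[BusRd]  L0: P0=I P1=E P2=I P3=I  mem[L0]=90
2. P1: store L0 := 55  bus=[-]  L0: P0=I P1=M P2=I P3=I  mem[L0]=90
3. P1: store L3 := 12  bus=[BusRdX]  L3: P0=I P1=M P2=I P3=I  mem[L3]=90
4. P0: store L3 := 3  bus=[BusRdX,Flush]  L3: P0=M P1=I P2=I P3=I  mem[L3]=12
5. P2: load  L3  bus=[BusRd]  L3: P0=O P1=I P2=S P3=I  mem[L3]=12
6. P0: load  L3  bus=[-]  L3: P0=O P1=I P2=S P3=I  mem[L3]=12
7. P2: store L3 := 84  bus=[BusUpgr,Flush]  L3: P0=I P1=I P2=M P3=I  mem[L3]=3
8. P3: store L4 := 55  bus=[BusRdX]  L4: P0=I P1=I P2=I P3=M  mem[L4]=20
9. P1: load  L3  bus=[BusRd]  L3: P0=I P1=S P2=O P3=I  mem[L3]=3
10. P1: store L3 := 59  bus=[BusUpgr,Flush]  L3: P0=I P1=M P2=I P3=I  mem[L3]=84
11. P2: store L4 := 31  bus=[BusRdX,Flush]  L4: P0=I P1=I P2=M P3=I  mem[L4]=55
12. P2: load  L3  bus=[BusRd]  L3: P0=I P1=O P2=S P3=I  mem[L3]=84
13. P3: store L1 := 38  bus=[BusRdX]  L1: P0=I P1=I P2=I P3=M  mem[L1]=80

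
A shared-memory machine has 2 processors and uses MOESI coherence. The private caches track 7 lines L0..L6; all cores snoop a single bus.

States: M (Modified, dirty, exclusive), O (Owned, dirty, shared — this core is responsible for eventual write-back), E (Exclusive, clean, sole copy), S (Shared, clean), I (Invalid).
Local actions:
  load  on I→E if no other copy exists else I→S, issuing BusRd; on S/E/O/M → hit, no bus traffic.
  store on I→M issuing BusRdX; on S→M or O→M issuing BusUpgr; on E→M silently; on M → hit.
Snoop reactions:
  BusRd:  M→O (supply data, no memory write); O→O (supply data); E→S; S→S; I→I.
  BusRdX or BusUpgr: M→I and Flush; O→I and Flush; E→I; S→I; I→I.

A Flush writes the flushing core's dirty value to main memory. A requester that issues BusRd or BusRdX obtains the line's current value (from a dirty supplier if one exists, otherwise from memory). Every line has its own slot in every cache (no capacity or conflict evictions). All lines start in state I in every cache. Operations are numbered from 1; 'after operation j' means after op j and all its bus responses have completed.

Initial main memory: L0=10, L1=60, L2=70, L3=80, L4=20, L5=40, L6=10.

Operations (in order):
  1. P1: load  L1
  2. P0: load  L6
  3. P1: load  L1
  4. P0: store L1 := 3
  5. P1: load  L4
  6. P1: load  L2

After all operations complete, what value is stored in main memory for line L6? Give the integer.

memory[L6] = 10

[1] P1: load  L1 | P0:I, P1:E(60) | bus: BusRd
[2] P0: load  L6 | P0:E(10), P1:I | bus: BusRd
[3] P1: load  L1 | P0:I, P1:E(60) | bus: none
[4] P0: store L1 := 3 | P0:M(3), P1:I | bus: BusRdX
[5] P1: load  L4 | P0:I, P1:E(20) | bus: BusRd
[6] P1: load  L2 | P0:I, P1:E(70) | bus: BusRd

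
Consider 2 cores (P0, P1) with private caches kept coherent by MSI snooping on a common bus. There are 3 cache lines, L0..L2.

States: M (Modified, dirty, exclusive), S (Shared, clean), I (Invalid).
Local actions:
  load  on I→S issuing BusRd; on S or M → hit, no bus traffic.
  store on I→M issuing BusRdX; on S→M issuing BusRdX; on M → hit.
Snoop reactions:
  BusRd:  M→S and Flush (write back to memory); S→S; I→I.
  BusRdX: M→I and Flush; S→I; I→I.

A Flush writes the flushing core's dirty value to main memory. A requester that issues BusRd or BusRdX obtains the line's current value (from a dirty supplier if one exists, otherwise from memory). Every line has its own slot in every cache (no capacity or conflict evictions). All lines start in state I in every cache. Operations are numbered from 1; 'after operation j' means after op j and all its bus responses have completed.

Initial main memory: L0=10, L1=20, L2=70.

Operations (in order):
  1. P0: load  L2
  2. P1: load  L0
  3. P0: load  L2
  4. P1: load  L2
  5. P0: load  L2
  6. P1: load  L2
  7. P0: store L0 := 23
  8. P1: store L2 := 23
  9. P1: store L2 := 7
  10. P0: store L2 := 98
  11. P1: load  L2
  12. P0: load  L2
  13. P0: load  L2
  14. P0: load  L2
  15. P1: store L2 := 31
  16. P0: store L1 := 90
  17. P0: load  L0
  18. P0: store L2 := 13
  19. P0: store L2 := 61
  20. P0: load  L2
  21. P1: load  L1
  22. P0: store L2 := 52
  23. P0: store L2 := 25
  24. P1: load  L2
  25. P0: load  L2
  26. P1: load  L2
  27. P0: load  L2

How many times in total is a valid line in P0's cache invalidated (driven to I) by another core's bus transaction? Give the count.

invalidations = 2

1. P0: load  L2  bus=[BusRd]  L2: P0=S P1=I  mem[L2]=70
2. P1: load  L0  bus=[BusRd]  L0: P0=I P1=S  mem[L0]=10
3. P0: load  L2  bus=[-]  L2: P0=S P1=I  mem[L2]=70
4. P1: load  L2  bus=[BusRd]  L2: P0=S P1=S  mem[L2]=70
5. P0: load  L2  bus=[-]  L2: P0=S P1=S  mem[L2]=70
6. P1: load  L2  bus=[-]  L2: P0=S P1=S  mem[L2]=70
7. P0: store L0 := 23  bus=[BusRdX]  L0: P0=M P1=I  mem[L0]=10
8. P1: store L2 := 23  bus=[BusRdX]  L2: P0=I P1=M  mem[L2]=70
9. P1: store L2 := 7  bus=[-]  L2: P0=I P1=M  mem[L2]=70
10. P0: store L2 := 98  bus=[BusRdX,Flush]  L2: P0=M P1=I  mem[L2]=7
11. P1: load  L2  bus=[BusRd,Flush]  L2: P0=S P1=S  mem[L2]=98
12. P0: load  L2  bus=[-]  L2: P0=S P1=S  mem[L2]=98
13. P0: load  L2  bus=[-]  L2: P0=S P1=S  mem[L2]=98
14. P0: load  L2  bus=[-]  L2: P0=S P1=S  mem[L2]=98
15. P1: store L2 := 31  bus=[BusRdX]  L2: P0=I P1=M  mem[L2]=98
16. P0: store L1 := 90  bus=[BusRdX]  L1: P0=M P1=I  mem[L1]=20
17. P0: load  L0  bus=[-]  L0: P0=M P1=I  mem[L0]=10
18. P0: store L2 := 13  bus=[BusRdX,Flush]  L2: P0=M P1=I  mem[L2]=31
19. P0: store L2 := 61  bus=[-]  L2: P0=M P1=I  mem[L2]=31
20. P0: load  L2  bus=[-]  L2: P0=M P1=I  mem[L2]=31
21. P1: load  L1  bus=[BusRd,Flush]  L1: P0=S P1=S  mem[L1]=90
22. P0: store L2 := 52  bus=[-]  L2: P0=M P1=I  mem[L2]=31
23. P0: store L2 := 25  bus=[-]  L2: P0=M P1=I  mem[L2]=31
24. P1: load  L2  bus=[BusRd,Flush]  L2: P0=S P1=S  mem[L2]=25
25. P0: load  L2  bus=[-]  L2: P0=S P1=S  mem[L2]=25
26. P1: load  L2  bus=[-]  L2: P0=S P1=S  mem[L2]=25
27. P0: load  L2  bus=[-]  L2: P0=S P1=S  mem[L2]=25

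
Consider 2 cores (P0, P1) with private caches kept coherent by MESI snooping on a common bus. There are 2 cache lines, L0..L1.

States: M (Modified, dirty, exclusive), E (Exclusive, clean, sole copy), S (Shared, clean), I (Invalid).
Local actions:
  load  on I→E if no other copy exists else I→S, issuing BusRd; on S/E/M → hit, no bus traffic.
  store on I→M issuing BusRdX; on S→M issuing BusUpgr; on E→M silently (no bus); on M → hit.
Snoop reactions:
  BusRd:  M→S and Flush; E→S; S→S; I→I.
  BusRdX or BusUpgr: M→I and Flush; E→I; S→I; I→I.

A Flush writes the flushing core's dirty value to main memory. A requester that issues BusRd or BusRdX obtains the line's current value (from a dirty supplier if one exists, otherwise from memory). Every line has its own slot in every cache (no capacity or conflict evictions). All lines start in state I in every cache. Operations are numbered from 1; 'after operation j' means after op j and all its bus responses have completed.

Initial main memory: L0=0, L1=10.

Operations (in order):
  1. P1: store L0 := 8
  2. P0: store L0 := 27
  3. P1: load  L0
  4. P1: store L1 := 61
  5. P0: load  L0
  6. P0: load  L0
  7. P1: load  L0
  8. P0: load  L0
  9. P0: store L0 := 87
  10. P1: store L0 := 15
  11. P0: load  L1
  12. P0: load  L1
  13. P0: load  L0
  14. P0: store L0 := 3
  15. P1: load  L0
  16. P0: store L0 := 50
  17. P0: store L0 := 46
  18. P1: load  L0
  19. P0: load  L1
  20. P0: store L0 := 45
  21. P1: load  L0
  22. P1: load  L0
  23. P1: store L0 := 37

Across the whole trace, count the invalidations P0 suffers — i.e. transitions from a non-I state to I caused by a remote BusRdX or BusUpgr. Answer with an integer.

step 1: P1: store L0 := 8  ⟶  IM  (L0)  txn=BusRdX  M[L0]=0
step 2: P0: store L0 := 27  ⟶  MI  (L0)  txn=BusRdX+Flush  M[L0]=8
step 3: P1: load  L0  ⟶  SS  (L0)  txn=BusRd+Flush  M[L0]=27
step 4: P1: store L1 := 61  ⟶  IM  (L1)  txn=BusRdX  M[L1]=10
step 5: P0: load  L0  ⟶  SS  (L0)  txn=∅  M[L0]=27
step 6: P0: load  L0  ⟶  SS  (L0)  txn=∅  M[L0]=27
step 7: P1: load  L0  ⟶  SS  (L0)  txn=∅  M[L0]=27
step 8: P0: load  L0  ⟶  SS  (L0)  txn=∅  M[L0]=27
step 9: P0: store L0 := 87  ⟶  MI  (L0)  txn=BusUpgr  M[L0]=27
step 10: P1: store L0 := 15  ⟶  IM  (L0)  txn=BusRdX+Flush  M[L0]=87
step 11: P0: load  L1  ⟶  SS  (L1)  txn=BusRd+Flush  M[L1]=61
step 12: P0: load  L1  ⟶  SS  (L1)  txn=∅  M[L1]=61
step 13: P0: load  L0  ⟶  SS  (L0)  txn=BusRd+Flush  M[L0]=15
step 14: P0: store L0 := 3  ⟶  MI  (L0)  txn=BusUpgr  M[L0]=15
step 15: P1: load  L0  ⟶  SS  (L0)  txn=BusRd+Flush  M[L0]=3
step 16: P0: store L0 := 50  ⟶  MI  (L0)  txn=BusUpgr  M[L0]=3
step 17: P0: store L0 := 46  ⟶  MI  (L0)  txn=∅  M[L0]=3
step 18: P1: load  L0  ⟶  SS  (L0)  txn=BusRd+Flush  M[L0]=46
step 19: P0: load  L1  ⟶  SS  (L1)  txn=∅  M[L1]=61
step 20: P0: store L0 := 45  ⟶  MI  (L0)  txn=BusUpgr  M[L0]=46
step 21: P1: load  L0  ⟶  SS  (L0)  txn=BusRd+Flush  M[L0]=45
step 22: P1: load  L0  ⟶  SS  (L0)  txn=∅  M[L0]=45
step 23: P1: store L0 := 37  ⟶  IM  (L0)  txn=BusUpgr  M[L0]=45

invalidations = 2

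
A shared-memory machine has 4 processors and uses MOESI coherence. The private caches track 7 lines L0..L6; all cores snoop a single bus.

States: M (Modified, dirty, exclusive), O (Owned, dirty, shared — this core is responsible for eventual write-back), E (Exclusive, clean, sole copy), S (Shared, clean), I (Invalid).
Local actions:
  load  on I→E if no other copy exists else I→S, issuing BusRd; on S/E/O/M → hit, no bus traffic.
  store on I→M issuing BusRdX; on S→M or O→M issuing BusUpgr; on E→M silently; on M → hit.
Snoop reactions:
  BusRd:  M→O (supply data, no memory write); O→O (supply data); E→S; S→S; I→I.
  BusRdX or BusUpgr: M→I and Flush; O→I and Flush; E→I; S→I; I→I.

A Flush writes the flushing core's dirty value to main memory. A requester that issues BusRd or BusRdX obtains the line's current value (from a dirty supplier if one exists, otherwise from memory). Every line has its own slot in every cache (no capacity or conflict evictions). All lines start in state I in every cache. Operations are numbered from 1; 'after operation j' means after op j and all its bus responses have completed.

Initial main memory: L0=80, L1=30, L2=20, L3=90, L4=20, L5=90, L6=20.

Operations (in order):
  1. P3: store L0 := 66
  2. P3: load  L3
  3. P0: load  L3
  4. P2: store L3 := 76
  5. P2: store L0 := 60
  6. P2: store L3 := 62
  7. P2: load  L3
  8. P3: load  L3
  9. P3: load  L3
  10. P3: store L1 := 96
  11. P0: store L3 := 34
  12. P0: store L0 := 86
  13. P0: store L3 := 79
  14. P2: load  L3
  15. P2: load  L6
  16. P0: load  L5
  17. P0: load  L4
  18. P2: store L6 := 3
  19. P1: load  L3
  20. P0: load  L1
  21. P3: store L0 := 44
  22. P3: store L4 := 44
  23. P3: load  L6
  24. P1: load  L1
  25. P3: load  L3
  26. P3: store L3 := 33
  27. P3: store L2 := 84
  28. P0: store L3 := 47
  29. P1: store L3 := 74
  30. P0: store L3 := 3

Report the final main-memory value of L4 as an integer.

[1] P3: store L0 := 66 | P0:I, P1:I, P2:I, P3:M(66) | bus: BusRdX
[2] P3: load  L3 | P0:I, P1:I, P2:I, P3:E(90) | bus: BusRd
[3] P0: load  L3 | P0:S(90), P1:I, P2:I, P3:S(90) | bus: BusRd
[4] P2: store L3 := 76 | P0:I, P1:I, P2:M(76), P3:I | bus: BusRdX
[5] P2: store L0 := 60 | P0:I, P1:I, P2:M(60), P3:I | bus: BusRdX,Flush
[6] P2: store L3 := 62 | P0:I, P1:I, P2:M(62), P3:I | bus: none
[7] P2: load  L3 | P0:I, P1:I, P2:M(62), P3:I | bus: none
[8] P3: load  L3 | P0:I, P1:I, P2:O(62), P3:S(62) | bus: BusRd
[9] P3: load  L3 | P0:I, P1:I, P2:O(62), P3:S(62) | bus: none
[10] P3: store L1 := 96 | P0:I, P1:I, P2:I, P3:M(96) | bus: BusRdX
[11] P0: store L3 := 34 | P0:M(34), P1:I, P2:I, P3:I | bus: BusRdX,Flush
[12] P0: store L0 := 86 | P0:M(86), P1:I, P2:I, P3:I | bus: BusRdX,Flush
[13] P0: store L3 := 79 | P0:M(79), P1:I, P2:I, P3:I | bus: none
[14] P2: load  L3 | P0:O(79), P1:I, P2:S(79), P3:I | bus: BusRd
[15] P2: load  L6 | P0:I, P1:I, P2:E(20), P3:I | bus: BusRd
[16] P0: load  L5 | P0:E(90), P1:I, P2:I, P3:I | bus: BusRd
[17] P0: load  L4 | P0:E(20), P1:I, P2:I, P3:I | bus: BusRd
[18] P2: store L6 := 3 | P0:I, P1:I, P2:M(3), P3:I | bus: none
[19] P1: load  L3 | P0:O(79), P1:S(79), P2:S(79), P3:I | bus: BusRd
[20] P0: load  L1 | P0:S(96), P1:I, P2:I, P3:O(96) | bus: BusRd
[21] P3: store L0 := 44 | P0:I, P1:I, P2:I, P3:M(44) | bus: BusRdX,Flush
[22] P3: store L4 := 44 | P0:I, P1:I, P2:I, P3:M(44) | bus: BusRdX
[23] P3: load  L6 | P0:I, P1:I, P2:O(3), P3:S(3) | bus: BusRd
[24] P1: load  L1 | P0:S(96), P1:S(96), P2:I, P3:O(96) | bus: BusRd
[25] P3: load  L3 | P0:O(79), P1:S(79), P2:S(79), P3:S(79) | bus: BusRd
[26] P3: store L3 := 33 | P0:I, P1:I, P2:I, P3:M(33) | bus: BusUpgr,Flush
[27] P3: store L2 := 84 | P0:I, P1:I, P2:I, P3:M(84) | bus: BusRdX
[28] P0: store L3 := 47 | P0:M(47), P1:I, P2:I, P3:I | bus: BusRdX,Flush
[29] P1: store L3 := 74 | P0:I, P1:M(74), P2:I, P3:I | bus: BusRdX,Flush
[30] P0: store L3 := 3 | P0:M(3), P1:I, P2:I, P3:I | bus: BusRdX,Flush

memory[L4] = 20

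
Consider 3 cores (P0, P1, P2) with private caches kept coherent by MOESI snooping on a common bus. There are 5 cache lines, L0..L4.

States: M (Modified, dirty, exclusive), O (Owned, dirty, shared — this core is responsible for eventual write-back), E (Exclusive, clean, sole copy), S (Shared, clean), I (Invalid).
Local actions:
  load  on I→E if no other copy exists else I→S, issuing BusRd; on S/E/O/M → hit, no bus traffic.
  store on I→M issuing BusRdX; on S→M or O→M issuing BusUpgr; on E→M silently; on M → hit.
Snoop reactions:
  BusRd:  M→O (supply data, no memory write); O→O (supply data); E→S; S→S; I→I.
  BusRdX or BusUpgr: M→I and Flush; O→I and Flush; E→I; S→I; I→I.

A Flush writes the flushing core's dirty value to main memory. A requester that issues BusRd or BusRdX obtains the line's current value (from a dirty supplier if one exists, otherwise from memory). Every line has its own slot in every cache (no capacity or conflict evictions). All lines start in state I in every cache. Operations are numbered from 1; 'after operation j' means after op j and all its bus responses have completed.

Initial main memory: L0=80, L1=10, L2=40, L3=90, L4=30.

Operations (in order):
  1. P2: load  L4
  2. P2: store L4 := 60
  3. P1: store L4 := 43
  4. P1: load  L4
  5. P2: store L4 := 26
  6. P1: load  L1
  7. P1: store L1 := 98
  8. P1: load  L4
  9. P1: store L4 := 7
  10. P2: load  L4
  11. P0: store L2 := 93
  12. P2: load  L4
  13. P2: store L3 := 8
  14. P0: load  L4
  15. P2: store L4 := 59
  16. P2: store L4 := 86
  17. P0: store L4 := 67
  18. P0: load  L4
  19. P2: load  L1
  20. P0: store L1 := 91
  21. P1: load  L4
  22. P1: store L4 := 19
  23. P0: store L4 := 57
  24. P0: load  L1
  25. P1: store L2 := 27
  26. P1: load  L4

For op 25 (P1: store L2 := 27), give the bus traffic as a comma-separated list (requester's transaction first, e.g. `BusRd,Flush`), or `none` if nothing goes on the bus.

  op1 P2: load  L4 → I/I/E on L4; bus BusRd; mem=30
  op2 P2: store L4 := 60 → I/I/M on L4; bus (none); mem=30
  op3 P1: store L4 := 43 → I/M/I on L4; bus BusRdX Flush; mem=60
  op4 P1: load  L4 → I/M/I on L4; bus (none); mem=60
  op5 P2: store L4 := 26 → I/I/M on L4; bus BusRdX Flush; mem=43
  op6 P1: load  L1 → I/E/I on L1; bus BusRd; mem=10
  op7 P1: store L1 := 98 → I/M/I on L1; bus (none); mem=10
  op8 P1: load  L4 → I/S/O on L4; bus BusRd; mem=43
  op9 P1: store L4 := 7 → I/M/I on L4; bus BusUpgr Flush; mem=26
  op10 P2: load  L4 → I/O/S on L4; bus BusRd; mem=26
  op11 P0: store L2 := 93 → M/I/I on L2; bus BusRdX; mem=40
  op12 P2: load  L4 → I/O/S on L4; bus (none); mem=26
  op13 P2: store L3 := 8 → I/I/M on L3; bus BusRdX; mem=90
  op14 P0: load  L4 → S/O/S on L4; bus BusRd; mem=26
  op15 P2: store L4 := 59 → I/I/M on L4; bus BusUpgr Flush; mem=7
  op16 P2: store L4 := 86 → I/I/M on L4; bus (none); mem=7
  op17 P0: store L4 := 67 → M/I/I on L4; bus BusRdX Flush; mem=86
  op18 P0: load  L4 → M/I/I on L4; bus (none); mem=86
  op19 P2: load  L1 → I/O/S on L1; bus BusRd; mem=10
  op20 P0: store L1 := 91 → M/I/I on L1; bus BusRdX Flush; mem=98
  op21 P1: load  L4 → O/S/I on L4; bus BusRd; mem=86
  op22 P1: store L4 := 19 → I/M/I on L4; bus BusUpgr Flush; mem=67
  op23 P0: store L4 := 57 → M/I/I on L4; bus BusRdX Flush; mem=19
  op24 P0: load  L1 → M/I/I on L1; bus (none); mem=98
  op25 P1: store L2 := 27 → I/M/I on L2; bus BusRdX Flush; mem=93
  op26 P1: load  L4 → O/S/I on L4; bus BusRd; mem=19

bus = BusRdX,Flush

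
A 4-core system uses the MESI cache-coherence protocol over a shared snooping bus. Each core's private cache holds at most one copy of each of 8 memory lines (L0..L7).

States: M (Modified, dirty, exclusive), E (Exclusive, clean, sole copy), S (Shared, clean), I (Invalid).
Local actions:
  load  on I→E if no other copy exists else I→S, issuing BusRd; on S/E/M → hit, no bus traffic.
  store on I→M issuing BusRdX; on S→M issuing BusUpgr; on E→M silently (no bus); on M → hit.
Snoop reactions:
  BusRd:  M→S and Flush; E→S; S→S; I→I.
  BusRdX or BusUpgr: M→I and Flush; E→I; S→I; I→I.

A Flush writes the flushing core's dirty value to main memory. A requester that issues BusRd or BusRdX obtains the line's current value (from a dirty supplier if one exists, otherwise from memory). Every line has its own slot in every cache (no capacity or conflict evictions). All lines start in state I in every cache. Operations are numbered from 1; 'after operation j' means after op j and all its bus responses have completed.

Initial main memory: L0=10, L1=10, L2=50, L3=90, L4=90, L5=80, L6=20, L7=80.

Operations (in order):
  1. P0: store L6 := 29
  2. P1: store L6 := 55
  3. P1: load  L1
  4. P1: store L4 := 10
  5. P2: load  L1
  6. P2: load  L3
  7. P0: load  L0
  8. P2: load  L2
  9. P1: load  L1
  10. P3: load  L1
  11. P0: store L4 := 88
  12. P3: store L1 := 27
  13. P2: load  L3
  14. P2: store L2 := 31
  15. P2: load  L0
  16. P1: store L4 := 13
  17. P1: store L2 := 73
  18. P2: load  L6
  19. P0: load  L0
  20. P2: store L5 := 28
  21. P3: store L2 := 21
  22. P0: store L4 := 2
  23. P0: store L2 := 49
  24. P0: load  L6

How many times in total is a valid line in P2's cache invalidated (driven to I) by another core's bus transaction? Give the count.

invalidations = 2

[1] P0: store L6 := 29 | P0:M(29), P1:I, P2:I, P3:I | bus: BusRdX
[2] P1: store L6 := 55 | P0:I, P1:M(55), P2:I, P3:I | bus: BusRdX,Flush
[3] P1: load  L1 | P0:I, P1:E(10), P2:I, P3:I | bus: BusRd
[4] P1: store L4 := 10 | P0:I, P1:M(10), P2:I, P3:I | bus: BusRdX
[5] P2: load  L1 | P0:I, P1:S(10), P2:S(10), P3:I | bus: BusRd
[6] P2: load  L3 | P0:I, P1:I, P2:E(90), P3:I | bus: BusRd
[7] P0: load  L0 | P0:E(10), P1:I, P2:I, P3:I | bus: BusRd
[8] P2: load  L2 | P0:I, P1:I, P2:E(50), P3:I | bus: BusRd
[9] P1: load  L1 | P0:I, P1:S(10), P2:S(10), P3:I | bus: none
[10] P3: load  L1 | P0:I, P1:S(10), P2:S(10), P3:S(10) | bus: BusRd
[11] P0: store L4 := 88 | P0:M(88), P1:I, P2:I, P3:I | bus: BusRdX,Flush
[12] P3: store L1 := 27 | P0:I, P1:I, P2:I, P3:M(27) | bus: BusUpgr
[13] P2: load  L3 | P0:I, P1:I, P2:E(90), P3:I | bus: none
[14] P2: store L2 := 31 | P0:I, P1:I, P2:M(31), P3:I | bus: none
[15] P2: load  L0 | P0:S(10), P1:I, P2:S(10), P3:I | bus: BusRd
[16] P1: store L4 := 13 | P0:I, P1:M(13), P2:I, P3:I | bus: BusRdX,Flush
[17] P1: store L2 := 73 | P0:I, P1:M(73), P2:I, P3:I | bus: BusRdX,Flush
[18] P2: load  L6 | P0:I, P1:S(55), P2:S(55), P3:I | bus: BusRd,Flush
[19] P0: load  L0 | P0:S(10), P1:I, P2:S(10), P3:I | bus: none
[20] P2: store L5 := 28 | P0:I, P1:I, P2:M(28), P3:I | bus: BusRdX
[21] P3: store L2 := 21 | P0:I, P1:I, P2:I, P3:M(21) | bus: BusRdX,Flush
[22] P0: store L4 := 2 | P0:M(2), P1:I, P2:I, P3:I | bus: BusRdX,Flush
[23] P0: store L2 := 49 | P0:M(49), P1:I, P2:I, P3:I | bus: BusRdX,Flush
[24] P0: load  L6 | P0:S(55), P1:S(55), P2:S(55), P3:I | bus: BusRd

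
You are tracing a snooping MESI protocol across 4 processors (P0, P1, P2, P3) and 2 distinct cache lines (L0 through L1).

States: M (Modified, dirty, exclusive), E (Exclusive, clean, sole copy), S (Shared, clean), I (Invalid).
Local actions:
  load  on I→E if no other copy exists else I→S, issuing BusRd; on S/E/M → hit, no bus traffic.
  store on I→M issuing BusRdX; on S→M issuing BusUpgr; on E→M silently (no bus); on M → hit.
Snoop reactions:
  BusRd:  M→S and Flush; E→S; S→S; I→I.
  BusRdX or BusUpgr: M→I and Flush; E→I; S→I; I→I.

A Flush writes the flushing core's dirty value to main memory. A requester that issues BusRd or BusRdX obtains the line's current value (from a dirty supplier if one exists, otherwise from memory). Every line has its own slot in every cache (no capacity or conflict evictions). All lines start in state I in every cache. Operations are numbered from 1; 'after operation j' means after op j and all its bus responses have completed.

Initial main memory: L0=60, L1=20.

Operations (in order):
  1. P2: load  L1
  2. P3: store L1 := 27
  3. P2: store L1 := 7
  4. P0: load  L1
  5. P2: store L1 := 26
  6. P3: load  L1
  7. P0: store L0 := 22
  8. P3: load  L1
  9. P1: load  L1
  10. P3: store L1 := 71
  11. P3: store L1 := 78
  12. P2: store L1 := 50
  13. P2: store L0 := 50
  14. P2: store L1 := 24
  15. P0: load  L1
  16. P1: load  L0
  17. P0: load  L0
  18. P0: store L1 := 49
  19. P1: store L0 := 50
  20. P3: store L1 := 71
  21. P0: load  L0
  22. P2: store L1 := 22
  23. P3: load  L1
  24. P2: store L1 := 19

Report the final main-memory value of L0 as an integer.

memory[L0] = 50

[1] P2: load  L1 | P0:I, P1:I, P2:E(20), P3:I | bus: BusRd
[2] P3: store L1 := 27 | P0:I, P1:I, P2:I, P3:M(27) | bus: BusRdX
[3] P2: store L1 := 7 | P0:I, P1:I, P2:M(7), P3:I | bus: BusRdX,Flush
[4] P0: load  L1 | P0:S(7), P1:I, P2:S(7), P3:I | bus: BusRd,Flush
[5] P2: store L1 := 26 | P0:I, P1:I, P2:M(26), P3:I | bus: BusUpgr
[6] P3: load  L1 | P0:I, P1:I, P2:S(26), P3:S(26) | bus: BusRd,Flush
[7] P0: store L0 := 22 | P0:M(22), P1:I, P2:I, P3:I | bus: BusRdX
[8] P3: load  L1 | P0:I, P1:I, P2:S(26), P3:S(26) | bus: none
[9] P1: load  L1 | P0:I, P1:S(26), P2:S(26), P3:S(26) | bus: BusRd
[10] P3: store L1 := 71 | P0:I, P1:I, P2:I, P3:M(71) | bus: BusUpgr
[11] P3: store L1 := 78 | P0:I, P1:I, P2:I, P3:M(78) | bus: none
[12] P2: store L1 := 50 | P0:I, P1:I, P2:M(50), P3:I | bus: BusRdX,Flush
[13] P2: store L0 := 50 | P0:I, P1:I, P2:M(50), P3:I | bus: BusRdX,Flush
[14] P2: store L1 := 24 | P0:I, P1:I, P2:M(24), P3:I | bus: none
[15] P0: load  L1 | P0:S(24), P1:I, P2:S(24), P3:I | bus: BusRd,Flush
[16] P1: load  L0 | P0:I, P1:S(50), P2:S(50), P3:I | bus: BusRd,Flush
[17] P0: load  L0 | P0:S(50), P1:S(50), P2:S(50), P3:I | bus: BusRd
[18] P0: store L1 := 49 | P0:M(49), P1:I, P2:I, P3:I | bus: BusUpgr
[19] P1: store L0 := 50 | P0:I, P1:M(50), P2:I, P3:I | bus: BusUpgr
[20] P3: store L1 := 71 | P0:I, P1:I, P2:I, P3:M(71) | bus: BusRdX,Flush
[21] P0: load  L0 | P0:S(50), P1:S(50), P2:I, P3:I | bus: BusRd,Flush
[22] P2: store L1 := 22 | P0:I, P1:I, P2:M(22), P3:I | bus: BusRdX,Flush
[23] P3: load  L1 | P0:I, P1:I, P2:S(22), P3:S(22) | bus: BusRd,Flush
[24] P2: store L1 := 19 | P0:I, P1:I, P2:M(19), P3:I | bus: BusUpgr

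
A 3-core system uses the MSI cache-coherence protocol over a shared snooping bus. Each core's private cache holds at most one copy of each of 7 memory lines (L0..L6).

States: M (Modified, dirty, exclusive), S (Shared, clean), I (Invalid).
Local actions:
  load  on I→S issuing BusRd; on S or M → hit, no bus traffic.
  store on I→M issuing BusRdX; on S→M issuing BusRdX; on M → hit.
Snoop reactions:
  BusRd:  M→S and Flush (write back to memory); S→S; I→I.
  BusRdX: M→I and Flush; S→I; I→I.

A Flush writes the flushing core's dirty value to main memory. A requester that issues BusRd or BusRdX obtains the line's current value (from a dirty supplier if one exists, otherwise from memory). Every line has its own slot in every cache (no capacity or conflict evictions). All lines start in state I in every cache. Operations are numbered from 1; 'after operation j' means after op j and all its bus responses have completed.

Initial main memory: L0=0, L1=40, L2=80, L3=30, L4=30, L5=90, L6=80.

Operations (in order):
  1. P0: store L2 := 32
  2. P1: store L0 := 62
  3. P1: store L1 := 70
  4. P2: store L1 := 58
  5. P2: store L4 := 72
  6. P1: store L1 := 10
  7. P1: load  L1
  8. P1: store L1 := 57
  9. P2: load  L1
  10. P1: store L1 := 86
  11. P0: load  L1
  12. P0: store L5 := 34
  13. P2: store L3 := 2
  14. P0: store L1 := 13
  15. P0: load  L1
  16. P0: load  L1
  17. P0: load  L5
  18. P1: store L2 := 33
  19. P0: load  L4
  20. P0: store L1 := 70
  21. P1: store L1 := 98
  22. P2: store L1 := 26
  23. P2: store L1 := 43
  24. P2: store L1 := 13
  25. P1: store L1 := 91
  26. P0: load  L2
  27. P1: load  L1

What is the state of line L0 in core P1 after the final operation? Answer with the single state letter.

state = M

1. P0: store L2 := 32  bus=[BusRdX]  L2: P0=M P1=I P2=I  mem[L2]=80
2. P1: store L0 := 62  bus=[BusRdX]  L0: P0=I P1=M P2=I  mem[L0]=0
3. P1: store L1 := 70  bus=[BusRdX]  L1: P0=I P1=M P2=I  mem[L1]=40
4. P2: store L1 := 58  bus=[BusRdX,Flush]  L1: P0=I P1=I P2=M  mem[L1]=70
5. P2: store L4 := 72  bus=[BusRdX]  L4: P0=I P1=I P2=M  mem[L4]=30
6. P1: store L1 := 10  bus=[BusRdX,Flush]  L1: P0=I P1=M P2=I  mem[L1]=58
7. P1: load  L1  bus=[-]  L1: P0=I P1=M P2=I  mem[L1]=58
8. P1: store L1 := 57  bus=[-]  L1: P0=I P1=M P2=I  mem[L1]=58
9. P2: load  L1  bus=[BusRd,Flush]  L1: P0=I P1=S P2=S  mem[L1]=57
10. P1: store L1 := 86  bus=[BusRdX]  L1: P0=I P1=M P2=I  mem[L1]=57
11. P0: load  L1  bus=[BusRd,Flush]  L1: P0=S P1=S P2=I  mem[L1]=86
12. P0: store L5 := 34  bus=[BusRdX]  L5: P0=M P1=I P2=I  mem[L5]=90
13. P2: store L3 := 2  bus=[BusRdX]  L3: P0=I P1=I P2=M  mem[L3]=30
14. P0: store L1 := 13  bus=[BusRdX]  L1: P0=M P1=I P2=I  mem[L1]=86
15. P0: load  L1  bus=[-]  L1: P0=M P1=I P2=I  mem[L1]=86
16. P0: load  L1  bus=[-]  L1: P0=M P1=I P2=I  mem[L1]=86
17. P0: load  L5  bus=[-]  L5: P0=M P1=I P2=I  mem[L5]=90
18. P1: store L2 := 33  bus=[BusRdX,Flush]  L2: P0=I P1=M P2=I  mem[L2]=32
19. P0: load  L4  bus=[BusRd,Flush]  L4: P0=S P1=I P2=S  mem[L4]=72
20. P0: store L1 := 70  bus=[-]  L1: P0=M P1=I P2=I  mem[L1]=86
21. P1: store L1 := 98  bus=[BusRdX,Flush]  L1: P0=I P1=M P2=I  mem[L1]=70
22. P2: store L1 := 26  bus=[BusRdX,Flush]  L1: P0=I P1=I P2=M  mem[L1]=98
23. P2: store L1 := 43  bus=[-]  L1: P0=I P1=I P2=M  mem[L1]=98
24. P2: store L1 := 13  bus=[-]  L1: P0=I P1=I P2=M  mem[L1]=98
25. P1: store L1 := 91  bus=[BusRdX,Flush]  L1: P0=I P1=M P2=I  mem[L1]=13
26. P0: load  L2  bus=[BusRd,Flush]  L2: P0=S P1=S P2=I  mem[L2]=33
27. P1: load  L1  bus=[-]  L1: P0=I P1=M P2=I  mem[L1]=13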